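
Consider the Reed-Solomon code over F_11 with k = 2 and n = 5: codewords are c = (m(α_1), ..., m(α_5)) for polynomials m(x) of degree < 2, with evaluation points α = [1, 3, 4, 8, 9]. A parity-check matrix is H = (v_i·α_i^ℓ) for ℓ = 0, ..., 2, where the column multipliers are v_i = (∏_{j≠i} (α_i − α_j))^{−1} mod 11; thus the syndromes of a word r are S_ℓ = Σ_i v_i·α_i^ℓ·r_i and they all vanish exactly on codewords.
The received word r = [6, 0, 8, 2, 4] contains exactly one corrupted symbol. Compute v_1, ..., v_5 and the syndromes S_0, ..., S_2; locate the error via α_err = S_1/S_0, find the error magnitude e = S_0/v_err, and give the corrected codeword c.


S = (2, 5, 7), error at position 4, error magnitude e = 6, c = [6, 0, 8, 7, 4].

Step 1: column multipliers v_i = (∏_{j≠i}(α_i − α_j))^{−1} mod 11.
  i = 1 (α = 1): (1−3)(1−4)(1−8)(1−9) = (−2)·(−3)·(−7)·(−8) = 336 ≡ 6, so v_1 = 6^{−1} = 2 (mod 11).
  i = 2 (α = 3): (3−1)(3−4)(3−8)(3−9) = 2·(−1)·(−5)·(−6) = −60 ≡ 6, so v_2 = 6^{−1} = 2 (mod 11).
  i = 3 (α = 4): (4−1)(4−3)(4−8)(4−9) = 3·1·(−4)·(−5) = 60 ≡ 5, so v_3 = 5^{−1} = 9 (mod 11).
  i = 4 (α = 8): (8−1)(8−3)(8−4)(8−9) = 7·5·4·(−1) = −140 ≡ 3, so v_4 = 3^{−1} = 4 (mod 11).
  i = 5 (α = 9): (9−1)(9−3)(9−4)(9−8) = 8·6·5·1 = 240 ≡ 9, so v_5 = 9^{−1} = 5 (mod 11).
  v = [2, 2, 9, 4, 5].
Step 2: syndromes of r = [6, 0, 8, 2, 4] (all sums mod 11).
  S_0 = Σ v_i r_i = 2·6 + 2·0 + 9·8 + 4·2 + 5·4 = 112 ≡ 2.
  S_1 = Σ v_i α_i r_i = 2·1·6 + 2·3·0 + 9·4·8 + 4·8·2 + 5·9·4 = 544 ≡ 5.
  α_i^2 mod 11 = [1, 9, 5, 9, 4].
  S_2 = Σ v_i α_i^2 r_i = 2·1·6 + 2·9·0 + 9·5·8 + 4·9·2 + 5·4·4 = 524 ≡ 7.
  S = (2, 5, 7) ≠ 0, so r is not a codeword (an error is present).
Step 3: locate the error. For a single error e at position i, S_ℓ = v_i·e·α_i^ℓ, so α_err = S_1/S_0.
  S_0^{−1} = 2^{−1} = 6 (mod 11), so α_err = 5·6 = 30 ≡ 8 = α_4. Error position i = 4.
  Consistency check: S_2/S_1 = 7·9 = 63 ≡ 8 = α_err ✓ (single-error assumption holds).
Step 4: error magnitude e = S_0/v_4 = S_0·∏_{j≠4}(α_4 − α_j) = 2·3 = 6 ≡ 6 (mod 11).
Step 5: correct position 4: c_4 = r_4 − e = 2 − 6 ≡ 7 (mod 11). Hence c = [6, 0, 8, 7, 4].
  Check: interpolating c through the α_i gives m(x) = 9 + 8·x (degree < 2) with m(α_i) = c_i for every i, so c is indeed a codeword.


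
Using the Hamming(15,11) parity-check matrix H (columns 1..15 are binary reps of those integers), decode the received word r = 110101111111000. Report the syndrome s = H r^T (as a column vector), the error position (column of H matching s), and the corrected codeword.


s = (1, 0, 1, 0)^T, error position = 10, corrected codeword c = 110101111011000

Compute s = H r^T mod 2 one row at a time:
  s_1 = 1 + 1 + 1 + 1 + 1 + 0 + 0 + 0 = 5 ≡ 1 (mod 2).
  s_2 = 1 + 0 + 1 + 1 + 1 + 0 + 0 + 0 = 4 ≡ 0 (mod 2).
  s_3 = 1 + 0 + 1 + 1 + 1 + 1 + 0 + 0 = 5 ≡ 1 (mod 2).
  s_4 = 1 + 0 + 0 + 1 + 1 + 1 + 0 + 0 = 4 ≡ 0 (mod 2).
s = (1, 0, 1, 0)^T — this equals column 10 of H (binary 1010), so error is at position 10.
Correct: flip bit 10 of r = 110101111111000 to get c = 110101111011000.


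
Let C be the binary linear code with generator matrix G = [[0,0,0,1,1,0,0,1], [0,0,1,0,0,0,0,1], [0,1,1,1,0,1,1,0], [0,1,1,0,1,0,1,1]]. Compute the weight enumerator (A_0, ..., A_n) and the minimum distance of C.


Weight distribution: A_0 = 1, A_1 = 1, A_2 = 1, A_3 = 4, A_4 = 5, A_5 = 3, A_6 = 1. Minimum distance d = 1.

Enumerate all 2^4 = 16 messages m ∈ F_2^4.
For each, compute codeword c = mG in F_2^8, then tally its weight.
  m = 0000 → c = 00000000, weight = 0.
  m = 1000 → c = 00011001, weight = 3.
  m = 0100 → c = 00100001, weight = 2.
  m = 1100 → c = 00111000, weight = 3.
  m = 0010 → c = 01110110, weight = 5.
  m = 1010 → c = 01101111, weight = 6.
  m = 0110 → c = 01010111, weight = 5.
  m = 1110 → c = 01001110, weight = 4.
  m = 0001 → c = 01101011, weight = 5.
  m = 1001 → c = 01110010, weight = 4.
  m = 0101 → c = 01001010, weight = 3.
  m = 1101 → c = 01010011, weight = 4.
  m = 0011 → c = 00011101, weight = 4.
  m = 1011 → c = 00000100, weight = 1.
  m = 0111 → c = 00111100, weight = 4.
  m = 1111 → c = 00100101, weight = 3.
Tally weights:
  weight 0: 1 codewords.
  weight 1: 1 codewords.
  weight 2: 1 codewords.
  weight 3: 4 codewords.
  weight 4: 5 codewords.
  weight 5: 3 codewords.
  weight 6: 1 codewords.
Minimum distance d = smallest w > 0 with A_w > 0 = 1.
Sanity: Σ A_w = 16 = 2^4 = 16 ✓.


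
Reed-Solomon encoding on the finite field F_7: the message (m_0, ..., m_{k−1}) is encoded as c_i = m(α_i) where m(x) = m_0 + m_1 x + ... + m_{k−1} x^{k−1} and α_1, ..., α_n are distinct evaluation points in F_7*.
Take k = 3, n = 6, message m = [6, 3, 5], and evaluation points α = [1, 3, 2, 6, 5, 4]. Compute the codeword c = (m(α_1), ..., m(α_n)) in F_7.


c = [0, 4, 4, 1, 6, 0]

Message polynomial: m(x) = 6 + 3·x + 5·x^2 (mod 7).
For each evaluation point α_i, compute m(α_i) mod 7:
  α_1 = 1: Horner steps 5 → 1 → 0, so m(1) = 0.
  α_2 = 3: Horner steps 5 → 4 → 4, so m(3) = 4.
  α_3 = 2: Horner steps 5 → 6 → 4, so m(2) = 4.
  α_4 = 6: Horner steps 5 → 5 → 1, so m(6) = 1.
  α_5 = 5: Horner steps 5 → 0 → 6, so m(5) = 6.
  α_6 = 4: Horner steps 5 → 2 → 0, so m(4) = 0.
Codeword c = [0, 4, 4, 1, 6, 0] ∈ F_7^6.


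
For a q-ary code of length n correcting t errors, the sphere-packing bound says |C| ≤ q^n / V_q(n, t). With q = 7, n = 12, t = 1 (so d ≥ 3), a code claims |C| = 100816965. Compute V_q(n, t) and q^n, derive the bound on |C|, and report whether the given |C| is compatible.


V_q(n, t) = 73, q^n = 13841287201, Hamming bound = 189606673, |C| = 100816965 ≤ bound (satisfied).

Step 1: Compute V_q(n, t) = Σ_{j=0}^1 C(n, j) (q−1)^j.
  j = 0: C(12,0)·(6)^0 = 1·1 = 1.
  j = 1: C(12,1)·(6)^1 = 12·6 = 72.
  V_q(n, t) = 1 + 72 = 73.
Step 2: q^n = 7^12 = 13841287201.
Step 3: Hamming bound ⌊q^n / V_q(n,t)⌋ = ⌊13841287201/73⌋ = 189606673.
Step 4: Compare |C| = 100816965 to 189606673: satisfied.
The claimed |C| lies below the Hamming bound.


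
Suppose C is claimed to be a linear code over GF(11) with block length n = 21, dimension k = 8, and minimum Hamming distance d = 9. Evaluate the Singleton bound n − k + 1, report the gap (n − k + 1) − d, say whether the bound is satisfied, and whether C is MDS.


Singleton RHS = n − k + 1 = 14, slack = 5, bound satisfied, not MDS.

Singleton bound: d ≤ n − k + 1.
Here n = 21, k = 8, so n − k + 1 = 14.
Given d = 9, check d ≤ 14: YES.
Slack = (n − k + 1) − d = 5.
The code is NOT MDS (slack = 5 > 0).
Description: the claimed parameters are [21, 8, 9]_11; such a code would be non-MDS.


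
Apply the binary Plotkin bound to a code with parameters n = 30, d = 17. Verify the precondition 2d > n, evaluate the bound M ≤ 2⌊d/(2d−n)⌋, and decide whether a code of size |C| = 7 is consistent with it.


Plotkin bound M ≤ 8; given |C| = 7 ≤ bound (satisfied).

Check applicability: 2d = 34, n = 30.
2d − n = 4 > 0, so Plotkin applies.
Compute d/(2d−n) = 17/4 ≈ 4.2500.
⌊d/(2d−n)⌋ = 4.
Plotkin bound: M ≤ 2·4 = 8.
Given |C| = 7, check: satisfied.
This |C| is below the Plotkin bound.


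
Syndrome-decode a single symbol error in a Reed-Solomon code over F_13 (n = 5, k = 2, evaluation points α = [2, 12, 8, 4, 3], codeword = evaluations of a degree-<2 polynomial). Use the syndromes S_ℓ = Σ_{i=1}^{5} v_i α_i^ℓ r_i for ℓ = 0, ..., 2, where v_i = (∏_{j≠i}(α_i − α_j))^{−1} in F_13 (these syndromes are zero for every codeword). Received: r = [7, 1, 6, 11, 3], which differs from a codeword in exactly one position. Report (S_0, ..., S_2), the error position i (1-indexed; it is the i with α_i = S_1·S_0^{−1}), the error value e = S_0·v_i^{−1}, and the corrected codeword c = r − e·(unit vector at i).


S = (1, 3, 9), error at position 5, error magnitude e = 7, c = [7, 1, 6, 11, 9].

Step 1: column multipliers v_i = (∏_{j≠i}(α_i − α_j))^{−1} mod 13.
  i = 1 (α = 2): (2−12)(2−8)(2−4)(2−3) = (−10)·(−6)·(−2)·(−1) = 120 ≡ 3, so v_1 = 3^{−1} = 9 (mod 13).
  i = 2 (α = 12): (12−2)(12−8)(12−4)(12−3) = 10·4·8·9 = 2880 ≡ 7, so v_2 = 7^{−1} = 2 (mod 13).
  i = 3 (α = 8): (8−2)(8−12)(8−4)(8−3) = 6·(−4)·4·5 = −480 ≡ 1, so v_3 = 1^{−1} = 1 (mod 13).
  i = 4 (α = 4): (4−2)(4−12)(4−8)(4−3) = 2·(−8)·(−4)·1 = 64 ≡ 12, so v_4 = 12^{−1} = 12 (mod 13).
  i = 5 (α = 3): (3−2)(3−12)(3−8)(3−4) = 1·(−9)·(−5)·(−1) = −45 ≡ 7, so v_5 = 7^{−1} = 2 (mod 13).
  v = [9, 2, 1, 12, 2].
Step 2: syndromes of r = [7, 1, 6, 11, 3] (all sums mod 13).
  S_0 = Σ v_i r_i = 9·7 + 2·1 + 1·6 + 12·11 + 2·3 = 209 ≡ 1.
  S_1 = Σ v_i α_i r_i = 9·2·7 + 2·12·1 + 1·8·6 + 12·4·11 + 2·3·3 = 744 ≡ 3.
  α_i^2 mod 13 = [4, 1, 12, 3, 9].
  S_2 = Σ v_i α_i^2 r_i = 9·4·7 + 2·1·1 + 1·12·6 + 12·3·11 + 2·9·3 = 776 ≡ 9.
  S = (1, 3, 9) ≠ 0, so r is not a codeword (an error is present).
Step 3: locate the error. For a single error e at position i, S_ℓ = v_i·e·α_i^ℓ, so α_err = S_1/S_0.
  S_0^{−1} = 1^{−1} = 1 (mod 13), so α_err = 3·1 = 3 ≡ 3 = α_5. Error position i = 5.
  Consistency check: S_2/S_1 = 9·9 = 81 ≡ 3 = α_err ✓ (single-error assumption holds).
Step 4: error magnitude e = S_0/v_5 = S_0·∏_{j≠5}(α_5 − α_j) = 1·7 = 7 ≡ 7 (mod 13).
Step 5: correct position 5: c_5 = r_5 − e = 3 − 7 ≡ 9 (mod 13). Hence c = [7, 1, 6, 11, 9].
  Check: interpolating c through the α_i gives m(x) = 3 + 2·x (degree < 2) with m(α_i) = c_i for every i, so c is indeed a codeword.


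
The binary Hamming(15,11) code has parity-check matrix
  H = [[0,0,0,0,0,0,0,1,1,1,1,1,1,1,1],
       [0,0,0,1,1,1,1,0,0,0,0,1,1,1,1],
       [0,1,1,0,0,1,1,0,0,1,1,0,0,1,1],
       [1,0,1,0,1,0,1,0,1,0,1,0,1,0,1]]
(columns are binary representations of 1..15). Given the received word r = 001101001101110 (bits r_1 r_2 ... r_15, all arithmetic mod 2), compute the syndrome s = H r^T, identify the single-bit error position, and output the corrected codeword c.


s = (1, 1, 0, 1)^T, error position = 13, corrected codeword c = 001101001101010

Compute s = H r^T mod 2 one row at a time:
  s_1 = 0 + 1 + 1 + 0 + 1 + 1 + 1 + 0 = 5 ≡ 1 (mod 2).
  s_2 = 1 + 0 + 1 + 0 + 1 + 1 + 1 + 0 = 5 ≡ 1 (mod 2).
  s_3 = 0 + 1 + 1 + 0 + 1 + 0 + 1 + 0 = 4 ≡ 0 (mod 2).
  s_4 = 0 + 1 + 0 + 0 + 1 + 0 + 1 + 0 = 3 ≡ 1 (mod 2).
s = (1, 1, 0, 1)^T — this equals column 13 of H (binary 1101), so error is at position 13.
Correct: flip bit 13 of r = 001101001101110 to get c = 001101001101010.


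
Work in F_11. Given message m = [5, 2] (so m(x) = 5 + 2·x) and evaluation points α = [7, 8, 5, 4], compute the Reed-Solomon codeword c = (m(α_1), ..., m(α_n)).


c = [8, 10, 4, 2]

Message polynomial: m(x) = 5 + 2·x (mod 11).
For each evaluation point α_i, compute m(α_i) mod 11:
  α_1 = 7: Horner steps 2 → 8, so m(7) = 8.
  α_2 = 8: Horner steps 2 → 10, so m(8) = 10.
  α_3 = 5: Horner steps 2 → 4, so m(5) = 4.
  α_4 = 4: Horner steps 2 → 2, so m(4) = 2.
Codeword c = [8, 10, 4, 2] ∈ F_11^4.


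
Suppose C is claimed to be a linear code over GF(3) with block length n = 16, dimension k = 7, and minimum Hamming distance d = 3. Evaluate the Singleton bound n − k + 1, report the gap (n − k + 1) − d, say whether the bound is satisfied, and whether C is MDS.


Singleton RHS = n − k + 1 = 10, slack = 7, bound satisfied, not MDS.

Singleton bound: d ≤ n − k + 1.
Here n = 16, k = 7, so n − k + 1 = 10.
Given d = 3, check d ≤ 10: YES.
Slack = (n − k + 1) − d = 7.
The code is NOT MDS (slack = 7 > 0).
Description: the claimed parameters are [16, 7, 3]_3; such a code would be non-MDS.


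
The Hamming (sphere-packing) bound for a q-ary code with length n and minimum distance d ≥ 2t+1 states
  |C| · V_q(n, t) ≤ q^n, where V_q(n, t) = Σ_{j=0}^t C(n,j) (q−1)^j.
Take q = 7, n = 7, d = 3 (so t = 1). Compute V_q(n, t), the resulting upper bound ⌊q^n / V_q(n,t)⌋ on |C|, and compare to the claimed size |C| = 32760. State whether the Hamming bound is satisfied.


V_q(n, t) = 43, q^n = 823543, Hamming bound = 19152, |C| = 32760 > bound (violated).

Step 1: Compute V_q(n, t) = Σ_{j=0}^1 C(n, j) (q−1)^j.
  j = 0: C(7,0)·(6)^0 = 1·1 = 1.
  j = 1: C(7,1)·(6)^1 = 7·6 = 42.
  V_q(n, t) = 1 + 42 = 43.
Step 2: q^n = 7^7 = 823543.
Step 3: Hamming bound ⌊q^n / V_q(n,t)⌋ = ⌊823543/43⌋ = 19152.
Step 4: Compare |C| = 32760 to 19152: violated.
The claimed |C| lies above the Hamming bound, so no 7-ary code of length 7 with d ≥ 3 can have 32760 codewords.


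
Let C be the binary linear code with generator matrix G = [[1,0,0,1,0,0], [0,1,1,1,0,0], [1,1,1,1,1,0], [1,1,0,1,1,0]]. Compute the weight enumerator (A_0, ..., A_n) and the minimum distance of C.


Weight distribution: A_0 = 1, A_1 = 1, A_2 = 6, A_3 = 6, A_4 = 1, A_5 = 1. Minimum distance d = 1.

Enumerate all 2^4 = 16 messages m ∈ F_2^4.
For each, compute codeword c = mG in F_2^6, then tally its weight.
  m = 0000 → c = 000000, weight = 0.
  m = 1000 → c = 100100, weight = 2.
  m = 0100 → c = 011100, weight = 3.
  m = 1100 → c = 111000, weight = 3.
  m = 0010 → c = 111110, weight = 5.
  m = 1010 → c = 011010, weight = 3.
  m = 0110 → c = 100010, weight = 2.
  m = 1110 → c = 000110, weight = 2.
  m = 0001 → c = 110110, weight = 4.
  m = 1001 → c = 010010, weight = 2.
  m = 0101 → c = 101010, weight = 3.
  m = 1101 → c = 001110, weight = 3.
  m = 0011 → c = 001000, weight = 1.
  m = 1011 → c = 101100, weight = 3.
  m = 0111 → c = 010100, weight = 2.
  m = 1111 → c = 110000, weight = 2.
Tally weights:
  weight 0: 1 codewords.
  weight 1: 1 codewords.
  weight 2: 6 codewords.
  weight 3: 6 codewords.
  weight 4: 1 codewords.
  weight 5: 1 codewords.
Minimum distance d = smallest w > 0 with A_w > 0 = 1.
Sanity: Σ A_w = 16 = 2^4 = 16 ✓.


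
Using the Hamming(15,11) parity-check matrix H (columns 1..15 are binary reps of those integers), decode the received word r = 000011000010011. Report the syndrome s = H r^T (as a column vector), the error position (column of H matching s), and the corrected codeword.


s = (1, 0, 0, 1)^T, error position = 9, corrected codeword c = 000011001010011

Compute s = H r^T mod 2 one row at a time:
  s_1 = 0 + 0 + 0 + 1 + 0 + 0 + 1 + 1 = 3 ≡ 1 (mod 2).
  s_2 = 0 + 1 + 1 + 0 + 0 + 0 + 1 + 1 = 4 ≡ 0 (mod 2).
  s_3 = 0 + 0 + 1 + 0 + 0 + 1 + 1 + 1 = 4 ≡ 0 (mod 2).
  s_4 = 0 + 0 + 1 + 0 + 0 + 1 + 0 + 1 = 3 ≡ 1 (mod 2).
s = (1, 0, 0, 1)^T — this equals column 9 of H (binary 1001), so error is at position 9.
Correct: flip bit 9 of r = 000011000010011 to get c = 000011001010011.


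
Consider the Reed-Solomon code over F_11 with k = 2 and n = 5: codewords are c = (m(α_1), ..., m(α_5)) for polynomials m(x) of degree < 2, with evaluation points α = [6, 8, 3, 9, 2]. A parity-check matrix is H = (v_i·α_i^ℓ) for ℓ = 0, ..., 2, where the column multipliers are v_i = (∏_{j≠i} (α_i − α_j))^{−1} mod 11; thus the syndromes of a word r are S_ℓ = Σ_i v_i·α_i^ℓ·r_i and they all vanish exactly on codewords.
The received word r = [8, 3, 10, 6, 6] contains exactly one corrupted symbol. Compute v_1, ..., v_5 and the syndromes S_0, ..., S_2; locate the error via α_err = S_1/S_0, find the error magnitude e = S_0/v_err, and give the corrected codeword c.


S = (7, 3, 6), error at position 5, error magnitude e = 10, c = [8, 3, 10, 6, 7].

Step 1: column multipliers v_i = (∏_{j≠i}(α_i − α_j))^{−1} mod 11.
  i = 1 (α = 6): (6−8)(6−3)(6−9)(6−2) = (−2)·3·(−3)·4 = 72 ≡ 6, so v_1 = 6^{−1} = 2 (mod 11).
  i = 2 (α = 8): (8−6)(8−3)(8−9)(8−2) = 2·5·(−1)·6 = −60 ≡ 6, so v_2 = 6^{−1} = 2 (mod 11).
  i = 3 (α = 3): (3−6)(3−8)(3−9)(3−2) = (−3)·(−5)·(−6)·1 = −90 ≡ 9, so v_3 = 9^{−1} = 5 (mod 11).
  i = 4 (α = 9): (9−6)(9−8)(9−3)(9−2) = 3·1·6·7 = 126 ≡ 5, so v_4 = 5^{−1} = 9 (mod 11).
  i = 5 (α = 2): (2−6)(2−8)(2−3)(2−9) = (−4)·(−6)·(−1)·(−7) = 168 ≡ 3, so v_5 = 3^{−1} = 4 (mod 11).
  v = [2, 2, 5, 9, 4].
Step 2: syndromes of r = [8, 3, 10, 6, 6] (all sums mod 11).
  S_0 = Σ v_i r_i = 2·8 + 2·3 + 5·10 + 9·6 + 4·6 = 150 ≡ 7.
  S_1 = Σ v_i α_i r_i = 2·6·8 + 2·8·3 + 5·3·10 + 9·9·6 + 4·2·6 = 828 ≡ 3.
  α_i^2 mod 11 = [3, 9, 9, 4, 4].
  S_2 = Σ v_i α_i^2 r_i = 2·3·8 + 2·9·3 + 5·9·10 + 9·4·6 + 4·4·6 = 864 ≡ 6.
  S = (7, 3, 6) ≠ 0, so r is not a codeword (an error is present).
Step 3: locate the error. For a single error e at position i, S_ℓ = v_i·e·α_i^ℓ, so α_err = S_1/S_0.
  S_0^{−1} = 7^{−1} = 8 (mod 11), so α_err = 3·8 = 24 ≡ 2 = α_5. Error position i = 5.
  Consistency check: S_2/S_1 = 6·4 = 24 ≡ 2 = α_err ✓ (single-error assumption holds).
Step 4: error magnitude e = S_0/v_5 = S_0·∏_{j≠5}(α_5 − α_j) = 7·3 = 21 ≡ 10 (mod 11).
Step 5: correct position 5: c_5 = r_5 − e = 6 − 10 ≡ 7 (mod 11). Hence c = [8, 3, 10, 6, 7].
  Check: interpolating c through the α_i gives m(x) = 1 + 3·x (degree < 2) with m(α_i) = c_i for every i, so c is indeed a codeword.


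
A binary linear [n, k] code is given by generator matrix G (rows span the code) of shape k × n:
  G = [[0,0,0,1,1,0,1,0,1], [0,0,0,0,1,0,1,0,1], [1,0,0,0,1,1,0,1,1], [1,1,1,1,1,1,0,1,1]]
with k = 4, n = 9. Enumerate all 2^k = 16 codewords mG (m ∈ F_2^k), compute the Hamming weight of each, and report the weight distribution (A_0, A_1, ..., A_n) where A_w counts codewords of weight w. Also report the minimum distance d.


Weight distribution: A_0 = 1, A_1 = 1, A_2 = 1, A_3 = 2, A_4 = 2, A_5 = 3, A_6 = 3, A_7 = 2, A_8 = 1. Minimum distance d = 1.

Enumerate all 2^4 = 16 messages m ∈ F_2^4.
For each, compute codeword c = mG in F_2^9, then tally its weight.
  m = 0000 → c = 000000000, weight = 0.
  m = 1000 → c = 000110101, weight = 4.
  m = 0100 → c = 000010101, weight = 3.
  m = 1100 → c = 000100000, weight = 1.
  m = 0010 → c = 100011011, weight = 5.
  m = 1010 → c = 100101110, weight = 5.
  m = 0110 → c = 100001110, weight = 4.
  m = 1110 → c = 100111011, weight = 6.
  m = 0001 → c = 111111011, weight = 8.
  m = 1001 → c = 111001110, weight = 6.
  m = 0101 → c = 111101110, weight = 7.
  m = 1101 → c = 111011011, weight = 7.
  m = 0011 → c = 011100000, weight = 3.
  m = 1011 → c = 011010101, weight = 5.
  m = 0111 → c = 011110101, weight = 6.
  m = 1111 → c = 011000000, weight = 2.
Tally weights:
  weight 0: 1 codewords.
  weight 1: 1 codewords.
  weight 2: 1 codewords.
  weight 3: 2 codewords.
  weight 4: 2 codewords.
  weight 5: 3 codewords.
  weight 6: 3 codewords.
  weight 7: 2 codewords.
  weight 8: 1 codewords.
Minimum distance d = smallest w > 0 with A_w > 0 = 1.
Sanity: Σ A_w = 16 = 2^4 = 16 ✓.


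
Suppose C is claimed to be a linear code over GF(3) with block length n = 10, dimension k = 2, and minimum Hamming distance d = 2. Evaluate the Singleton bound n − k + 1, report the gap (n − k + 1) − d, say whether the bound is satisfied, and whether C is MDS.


Singleton RHS = n − k + 1 = 9, slack = 7, bound satisfied, not MDS.

Singleton bound: d ≤ n − k + 1.
Here n = 10, k = 2, so n − k + 1 = 9.
Given d = 2, check d ≤ 9: YES.
Slack = (n − k + 1) − d = 7.
The code is NOT MDS (slack = 7 > 0).
Description: the claimed parameters are [10, 2, 2]_3; such a code would be non-MDS.


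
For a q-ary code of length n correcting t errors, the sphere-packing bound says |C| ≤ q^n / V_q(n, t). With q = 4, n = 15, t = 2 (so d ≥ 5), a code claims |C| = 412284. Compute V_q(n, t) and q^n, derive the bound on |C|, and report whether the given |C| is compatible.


V_q(n, t) = 991, q^n = 1073741824, Hamming bound = 1083493, |C| = 412284 ≤ bound (satisfied).

Step 1: Compute V_q(n, t) = Σ_{j=0}^2 C(n, j) (q−1)^j.
  j = 0: C(15,0)·(3)^0 = 1·1 = 1.
  j = 1: C(15,1)·(3)^1 = 15·3 = 45.
  j = 2: C(15,2)·(3)^2 = 105·9 = 945.
  V_q(n, t) = 1 + 45 + 945 = 991.
Step 2: q^n = 4^15 = 1073741824.
Step 3: Hamming bound ⌊q^n / V_q(n,t)⌋ = ⌊1073741824/991⌋ = 1083493.
Step 4: Compare |C| = 412284 to 1083493: satisfied.
The claimed |C| lies below the Hamming bound.


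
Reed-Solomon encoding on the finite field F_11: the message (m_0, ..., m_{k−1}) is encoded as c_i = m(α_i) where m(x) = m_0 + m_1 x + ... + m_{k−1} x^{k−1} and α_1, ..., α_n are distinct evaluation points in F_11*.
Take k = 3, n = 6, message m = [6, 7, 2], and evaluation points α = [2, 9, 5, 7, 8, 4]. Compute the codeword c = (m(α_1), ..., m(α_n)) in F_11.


c = [6, 0, 3, 10, 3, 0]

Message polynomial: m(x) = 6 + 7·x + 2·x^2 (mod 11).
For each evaluation point α_i, compute m(α_i) mod 11:
  α_1 = 2: Horner steps 2 → 0 → 6, so m(2) = 6.
  α_2 = 9: Horner steps 2 → 3 → 0, so m(9) = 0.
  α_3 = 5: Horner steps 2 → 6 → 3, so m(5) = 3.
  α_4 = 7: Horner steps 2 → 10 → 10, so m(7) = 10.
  α_5 = 8: Horner steps 2 → 1 → 3, so m(8) = 3.
  α_6 = 4: Horner steps 2 → 4 → 0, so m(4) = 0.
Codeword c = [6, 0, 3, 10, 3, 0] ∈ F_11^6.


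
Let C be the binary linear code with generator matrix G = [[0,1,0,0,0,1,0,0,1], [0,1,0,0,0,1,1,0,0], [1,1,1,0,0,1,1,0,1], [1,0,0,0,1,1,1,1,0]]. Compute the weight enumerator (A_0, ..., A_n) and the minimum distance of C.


Weight distribution: A_0 = 1, A_2 = 1, A_3 = 4, A_4 = 3, A_5 = 4, A_6 = 3. Minimum distance d = 2.

Enumerate all 2^4 = 16 messages m ∈ F_2^4.
For each, compute codeword c = mG in F_2^9, then tally its weight.
  m = 0000 → c = 000000000, weight = 0.
  m = 1000 → c = 010001001, weight = 3.
  m = 0100 → c = 010001100, weight = 3.
  m = 1100 → c = 000000101, weight = 2.
  m = 0010 → c = 111001101, weight = 6.
  m = 1010 → c = 101000100, weight = 3.
  m = 0110 → c = 101000001, weight = 3.
  m = 1110 → c = 111001000, weight = 4.
  m = 0001 → c = 100011110, weight = 5.
  m = 1001 → c = 110010111, weight = 6.
  m = 0101 → c = 110010010, weight = 4.
  m = 1101 → c = 100011011, weight = 5.
  m = 0011 → c = 011010011, weight = 5.
  m = 1011 → c = 001011010, weight = 4.
  m = 0111 → c = 001011111, weight = 6.
  m = 1111 → c = 011010110, weight = 5.
Tally weights:
  weight 0: 1 codewords.
  weight 2: 1 codewords.
  weight 3: 4 codewords.
  weight 4: 3 codewords.
  weight 5: 4 codewords.
  weight 6: 3 codewords.
Minimum distance d = smallest w > 0 with A_w > 0 = 2.
Sanity: Σ A_w = 16 = 2^4 = 16 ✓.


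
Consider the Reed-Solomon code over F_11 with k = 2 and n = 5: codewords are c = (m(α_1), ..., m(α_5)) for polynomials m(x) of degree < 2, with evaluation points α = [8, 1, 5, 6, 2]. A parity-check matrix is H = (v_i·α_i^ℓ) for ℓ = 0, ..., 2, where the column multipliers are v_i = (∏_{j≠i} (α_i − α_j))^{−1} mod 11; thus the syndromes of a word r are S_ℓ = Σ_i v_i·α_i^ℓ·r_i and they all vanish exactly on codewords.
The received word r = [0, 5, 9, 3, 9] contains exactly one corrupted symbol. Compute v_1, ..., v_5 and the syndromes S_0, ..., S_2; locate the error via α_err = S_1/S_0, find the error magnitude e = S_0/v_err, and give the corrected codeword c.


S = (7, 2, 10), error at position 3, error magnitude e = 10, c = [0, 5, 10, 3, 9].

Step 1: column multipliers v_i = (∏_{j≠i}(α_i − α_j))^{−1} mod 11.
  i = 1 (α = 8): (8−1)(8−5)(8−6)(8−2) = 7·3·2·6 = 252 ≡ 10, so v_1 = 10^{−1} = 10 (mod 11).
  i = 2 (α = 1): (1−8)(1−5)(1−6)(1−2) = (−7)·(−4)·(−5)·(−1) = 140 ≡ 8, so v_2 = 8^{−1} = 7 (mod 11).
  i = 3 (α = 5): (5−8)(5−1)(5−6)(5−2) = (−3)·4·(−1)·3 = 36 ≡ 3, so v_3 = 3^{−1} = 4 (mod 11).
  i = 4 (α = 6): (6−8)(6−1)(6−5)(6−2) = (−2)·5·1·4 = −40 ≡ 4, so v_4 = 4^{−1} = 3 (mod 11).
  i = 5 (α = 2): (2−8)(2−1)(2−5)(2−6) = (−6)·1·(−3)·(−4) = −72 ≡ 5, so v_5 = 5^{−1} = 9 (mod 11).
  v = [10, 7, 4, 3, 9].
Step 2: syndromes of r = [0, 5, 9, 3, 9] (all sums mod 11).
  S_0 = Σ v_i r_i = 10·0 + 7·5 + 4·9 + 3·3 + 9·9 = 161 ≡ 7.
  S_1 = Σ v_i α_i r_i = 10·8·0 + 7·1·5 + 4·5·9 + 3·6·3 + 9·2·9 = 431 ≡ 2.
  α_i^2 mod 11 = [9, 1, 3, 3, 4].
  S_2 = Σ v_i α_i^2 r_i = 10·9·0 + 7·1·5 + 4·3·9 + 3·3·3 + 9·4·9 = 494 ≡ 10.
  S = (7, 2, 10) ≠ 0, so r is not a codeword (an error is present).
Step 3: locate the error. For a single error e at position i, S_ℓ = v_i·e·α_i^ℓ, so α_err = S_1/S_0.
  S_0^{−1} = 7^{−1} = 8 (mod 11), so α_err = 2·8 = 16 ≡ 5 = α_3. Error position i = 3.
  Consistency check: S_2/S_1 = 10·6 = 60 ≡ 5 = α_err ✓ (single-error assumption holds).
Step 4: error magnitude e = S_0/v_3 = S_0·∏_{j≠3}(α_3 − α_j) = 7·3 = 21 ≡ 10 (mod 11).
Step 5: correct position 3: c_3 = r_3 − e = 9 − 10 ≡ 10 (mod 11). Hence c = [0, 5, 10, 3, 9].
  Check: interpolating c through the α_i gives m(x) = 1 + 4·x (degree < 2) with m(α_i) = c_i for every i, so c is indeed a codeword.


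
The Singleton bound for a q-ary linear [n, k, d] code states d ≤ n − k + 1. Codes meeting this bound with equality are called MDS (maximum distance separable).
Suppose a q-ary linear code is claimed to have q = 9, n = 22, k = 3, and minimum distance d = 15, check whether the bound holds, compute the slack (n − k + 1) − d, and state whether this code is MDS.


Singleton RHS = n − k + 1 = 20, slack = 5, bound satisfied, not MDS.

Singleton bound: d ≤ n − k + 1.
Here n = 22, k = 3, so n − k + 1 = 20.
Given d = 15, check d ≤ 20: YES.
Slack = (n − k + 1) − d = 5.
The code is NOT MDS (slack = 5 > 0).
Description: the claimed parameters are [22, 3, 15]_9; such a code would be non-MDS.


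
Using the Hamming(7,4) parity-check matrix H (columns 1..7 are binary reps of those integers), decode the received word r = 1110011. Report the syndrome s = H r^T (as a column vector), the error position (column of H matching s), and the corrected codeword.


s = (0, 0, 1)^T, error position = 1, corrected codeword c = 0110011

Compute s = H r^T mod 2 one row at a time:
  s_1 = 0 + 0 + 1 + 1 = 2 ≡ 0 (mod 2).
  s_2 = 1 + 1 + 1 + 1 = 4 ≡ 0 (mod 2).
  s_3 = 1 + 1 + 0 + 1 = 3 ≡ 1 (mod 2).
s = (0, 0, 1)^T — this equals column 1 of H (binary 001), so error is at position 1.
Correct: flip bit 1 of r = 1110011 to get c = 0110011.


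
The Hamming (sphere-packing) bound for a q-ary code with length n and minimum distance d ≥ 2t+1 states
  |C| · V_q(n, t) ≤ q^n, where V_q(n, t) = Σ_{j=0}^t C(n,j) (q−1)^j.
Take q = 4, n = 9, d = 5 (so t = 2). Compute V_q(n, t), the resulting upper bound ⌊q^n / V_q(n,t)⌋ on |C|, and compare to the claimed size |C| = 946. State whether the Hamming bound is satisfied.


V_q(n, t) = 352, q^n = 262144, Hamming bound = 744, |C| = 946 > bound (violated).

Step 1: Compute V_q(n, t) = Σ_{j=0}^2 C(n, j) (q−1)^j.
  j = 0: C(9,0)·(3)^0 = 1·1 = 1.
  j = 1: C(9,1)·(3)^1 = 9·3 = 27.
  j = 2: C(9,2)·(3)^2 = 36·9 = 324.
  V_q(n, t) = 1 + 27 + 324 = 352.
Step 2: q^n = 4^9 = 262144.
Step 3: Hamming bound ⌊q^n / V_q(n,t)⌋ = ⌊262144/352⌋ = 744.
Step 4: Compare |C| = 946 to 744: violated.
The claimed |C| lies above the Hamming bound, so no 4-ary code of length 9 with d ≥ 5 can have 946 codewords.


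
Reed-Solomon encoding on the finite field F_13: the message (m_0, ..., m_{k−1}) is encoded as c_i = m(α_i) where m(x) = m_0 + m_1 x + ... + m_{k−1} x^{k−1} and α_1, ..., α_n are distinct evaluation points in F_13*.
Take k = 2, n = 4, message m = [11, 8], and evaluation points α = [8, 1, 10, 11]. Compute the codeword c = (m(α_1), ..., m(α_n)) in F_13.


c = [10, 6, 0, 8]

Message polynomial: m(x) = 11 + 8·x (mod 13).
For each evaluation point α_i, compute m(α_i) mod 13:
  α_1 = 8: Horner steps 8 → 10, so m(8) = 10.
  α_2 = 1: Horner steps 8 → 6, so m(1) = 6.
  α_3 = 10: Horner steps 8 → 0, so m(10) = 0.
  α_4 = 11: Horner steps 8 → 8, so m(11) = 8.
Codeword c = [10, 6, 0, 8] ∈ F_13^4.


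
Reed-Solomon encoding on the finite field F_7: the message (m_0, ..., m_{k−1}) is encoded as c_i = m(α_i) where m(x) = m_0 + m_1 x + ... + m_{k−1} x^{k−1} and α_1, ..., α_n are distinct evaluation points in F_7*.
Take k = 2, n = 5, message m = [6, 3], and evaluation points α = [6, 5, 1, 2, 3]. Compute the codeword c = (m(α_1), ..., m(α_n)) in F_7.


c = [3, 0, 2, 5, 1]

Message polynomial: m(x) = 6 + 3·x (mod 7).
For each evaluation point α_i, compute m(α_i) mod 7:
  α_1 = 6: Horner steps 3 → 3, so m(6) = 3.
  α_2 = 5: Horner steps 3 → 0, so m(5) = 0.
  α_3 = 1: Horner steps 3 → 2, so m(1) = 2.
  α_4 = 2: Horner steps 3 → 5, so m(2) = 5.
  α_5 = 3: Horner steps 3 → 1, so m(3) = 1.
Codeword c = [3, 0, 2, 5, 1] ∈ F_7^5.


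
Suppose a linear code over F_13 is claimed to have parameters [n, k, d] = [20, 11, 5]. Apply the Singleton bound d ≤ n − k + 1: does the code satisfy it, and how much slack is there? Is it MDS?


Singleton RHS = n − k + 1 = 10, slack = 5, bound satisfied, not MDS.

Singleton bound: d ≤ n − k + 1.
Here n = 20, k = 11, so n − k + 1 = 10.
Given d = 5, check d ≤ 10: YES.
Slack = (n − k + 1) − d = 5.
The code is NOT MDS (slack = 5 > 0).
Description: the claimed parameters are [20, 11, 5]_13; such a code would be non-MDS.


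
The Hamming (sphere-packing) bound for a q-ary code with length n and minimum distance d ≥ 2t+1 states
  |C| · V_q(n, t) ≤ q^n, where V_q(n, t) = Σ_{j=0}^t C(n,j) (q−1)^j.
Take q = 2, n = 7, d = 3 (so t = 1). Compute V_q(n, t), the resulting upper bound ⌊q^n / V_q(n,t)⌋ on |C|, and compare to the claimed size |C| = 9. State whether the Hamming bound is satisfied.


V_q(n, t) = 8, q^n = 128, Hamming bound = 16, |C| = 9 ≤ bound (satisfied).

Step 1: Compute V_q(n, t) = Σ_{j=0}^1 C(n, j) (q−1)^j.
  j = 0: C(7,0)·(1)^0 = 1·1 = 1.
  j = 1: C(7,1)·(1)^1 = 7·1 = 7.
  V_q(n, t) = 1 + 7 = 8.
Step 2: q^n = 2^7 = 128.
Step 3: Hamming bound ⌊q^n / V_q(n,t)⌋ = ⌊128/8⌋ = 16.
Step 4: Compare |C| = 9 to 16: satisfied.
The claimed |C| lies below the Hamming bound.


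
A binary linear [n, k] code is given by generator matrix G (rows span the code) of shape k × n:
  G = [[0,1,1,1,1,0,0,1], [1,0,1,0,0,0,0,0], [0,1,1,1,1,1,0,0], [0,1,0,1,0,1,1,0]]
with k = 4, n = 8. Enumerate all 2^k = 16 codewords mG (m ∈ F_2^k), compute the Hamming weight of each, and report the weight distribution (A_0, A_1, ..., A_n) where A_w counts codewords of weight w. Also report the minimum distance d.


Weight distribution: A_0 = 1, A_2 = 2, A_3 = 2, A_4 = 3, A_5 = 6, A_6 = 2. Minimum distance d = 2.

Enumerate all 2^4 = 16 messages m ∈ F_2^4.
For each, compute codeword c = mG in F_2^8, then tally its weight.
  m = 0000 → c = 00000000, weight = 0.
  m = 1000 → c = 01111001, weight = 5.
  m = 0100 → c = 10100000, weight = 2.
  m = 1100 → c = 11011001, weight = 5.
  m = 0010 → c = 01111100, weight = 5.
  m = 1010 → c = 00000101, weight = 2.
  m = 0110 → c = 11011100, weight = 5.
  m = 1110 → c = 10100101, weight = 4.
  m = 0001 → c = 01010110, weight = 4.
  m = 1001 → c = 00101111, weight = 5.
  m = 0101 → c = 11110110, weight = 6.
  m = 1101 → c = 10001111, weight = 5.
  m = 0011 → c = 00101010, weight = 3.
  m = 1011 → c = 01010011, weight = 4.
  m = 0111 → c = 10001010, weight = 3.
  m = 1111 → c = 11110011, weight = 6.
Tally weights:
  weight 0: 1 codewords.
  weight 2: 2 codewords.
  weight 3: 2 codewords.
  weight 4: 3 codewords.
  weight 5: 6 codewords.
  weight 6: 2 codewords.
Minimum distance d = smallest w > 0 with A_w > 0 = 2.
Sanity: Σ A_w = 16 = 2^4 = 16 ✓.


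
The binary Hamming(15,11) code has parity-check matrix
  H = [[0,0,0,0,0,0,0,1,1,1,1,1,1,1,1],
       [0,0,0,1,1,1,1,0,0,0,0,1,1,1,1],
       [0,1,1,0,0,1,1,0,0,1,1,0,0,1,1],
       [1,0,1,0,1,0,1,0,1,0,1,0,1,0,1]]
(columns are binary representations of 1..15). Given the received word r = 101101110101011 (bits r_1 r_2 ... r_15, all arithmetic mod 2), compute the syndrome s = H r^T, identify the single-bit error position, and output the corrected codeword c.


s = (1, 0, 0, 0)^T, error position = 8, corrected codeword c = 101101100101011

Compute s = H r^T mod 2 one row at a time:
  s_1 = 1 + 0 + 1 + 0 + 1 + 0 + 1 + 1 = 5 ≡ 1 (mod 2).
  s_2 = 1 + 0 + 1 + 1 + 1 + 0 + 1 + 1 = 6 ≡ 0 (mod 2).
  s_3 = 0 + 1 + 1 + 1 + 1 + 0 + 1 + 1 = 6 ≡ 0 (mod 2).
  s_4 = 1 + 1 + 0 + 1 + 0 + 0 + 0 + 1 = 4 ≡ 0 (mod 2).
s = (1, 0, 0, 0)^T — this equals column 8 of H (binary 1000), so error is at position 8.
Correct: flip bit 8 of r = 101101110101011 to get c = 101101100101011.


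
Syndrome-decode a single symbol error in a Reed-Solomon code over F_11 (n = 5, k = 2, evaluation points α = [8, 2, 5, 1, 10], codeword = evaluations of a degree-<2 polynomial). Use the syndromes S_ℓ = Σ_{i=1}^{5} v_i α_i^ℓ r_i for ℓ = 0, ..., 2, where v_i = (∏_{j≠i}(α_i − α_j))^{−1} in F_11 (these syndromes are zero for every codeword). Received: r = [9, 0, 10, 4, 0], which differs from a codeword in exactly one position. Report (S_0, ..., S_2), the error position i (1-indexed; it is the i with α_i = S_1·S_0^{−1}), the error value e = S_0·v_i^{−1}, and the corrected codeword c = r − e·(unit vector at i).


S = (2, 9, 2), error at position 5, error magnitude e = 10, c = [9, 0, 10, 4, 1].

Step 1: column multipliers v_i = (∏_{j≠i}(α_i − α_j))^{−1} mod 11.
  i = 1 (α = 8): (8−2)(8−5)(8−1)(8−10) = 6·3·7·(−2) = −252 ≡ 1, so v_1 = 1^{−1} = 1 (mod 11).
  i = 2 (α = 2): (2−8)(2−5)(2−1)(2−10) = (−6)·(−3)·1·(−8) = −144 ≡ 10, so v_2 = 10^{−1} = 10 (mod 11).
  i = 3 (α = 5): (5−8)(5−2)(5−1)(5−10) = (−3)·3·4·(−5) = 180 ≡ 4, so v_3 = 4^{−1} = 3 (mod 11).
  i = 4 (α = 1): (1−8)(1−2)(1−5)(1−10) = (−7)·(−1)·(−4)·(−9) = 252 ≡ 10, so v_4 = 10^{−1} = 10 (mod 11).
  i = 5 (α = 10): (10−8)(10−2)(10−5)(10−1) = 2·8·5·9 = 720 ≡ 5, so v_5 = 5^{−1} = 9 (mod 11).
  v = [1, 10, 3, 10, 9].
Step 2: syndromes of r = [9, 0, 10, 4, 0] (all sums mod 11).
  S_0 = Σ v_i r_i = 1·9 + 10·0 + 3·10 + 10·4 + 9·0 = 79 ≡ 2.
  S_1 = Σ v_i α_i r_i = 1·8·9 + 10·2·0 + 3·5·10 + 10·1·4 + 9·10·0 = 262 ≡ 9.
  α_i^2 mod 11 = [9, 4, 3, 1, 1].
  S_2 = Σ v_i α_i^2 r_i = 1·9·9 + 10·4·0 + 3·3·10 + 10·1·4 + 9·1·0 = 211 ≡ 2.
  S = (2, 9, 2) ≠ 0, so r is not a codeword (an error is present).
Step 3: locate the error. For a single error e at position i, S_ℓ = v_i·e·α_i^ℓ, so α_err = S_1/S_0.
  S_0^{−1} = 2^{−1} = 6 (mod 11), so α_err = 9·6 = 54 ≡ 10 = α_5. Error position i = 5.
  Consistency check: S_2/S_1 = 2·5 = 10 ≡ 10 = α_err ✓ (single-error assumption holds).
Step 4: error magnitude e = S_0/v_5 = S_0·∏_{j≠5}(α_5 − α_j) = 2·5 = 10 ≡ 10 (mod 11).
Step 5: correct position 5: c_5 = r_5 − e = 0 − 10 ≡ 1 (mod 11). Hence c = [9, 0, 10, 4, 1].
  Check: interpolating c through the α_i gives m(x) = 8 + 7·x (degree < 2) with m(α_i) = c_i for every i, so c is indeed a codeword.


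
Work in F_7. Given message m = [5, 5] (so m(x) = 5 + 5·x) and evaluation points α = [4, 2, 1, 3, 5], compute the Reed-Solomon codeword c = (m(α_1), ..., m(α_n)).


c = [4, 1, 3, 6, 2]

Message polynomial: m(x) = 5 + 5·x (mod 7).
For each evaluation point α_i, compute m(α_i) mod 7:
  α_1 = 4: Horner steps 5 → 4, so m(4) = 4.
  α_2 = 2: Horner steps 5 → 1, so m(2) = 1.
  α_3 = 1: Horner steps 5 → 3, so m(1) = 3.
  α_4 = 3: Horner steps 5 → 6, so m(3) = 6.
  α_5 = 5: Horner steps 5 → 2, so m(5) = 2.
Codeword c = [4, 1, 3, 6, 2] ∈ F_7^5.


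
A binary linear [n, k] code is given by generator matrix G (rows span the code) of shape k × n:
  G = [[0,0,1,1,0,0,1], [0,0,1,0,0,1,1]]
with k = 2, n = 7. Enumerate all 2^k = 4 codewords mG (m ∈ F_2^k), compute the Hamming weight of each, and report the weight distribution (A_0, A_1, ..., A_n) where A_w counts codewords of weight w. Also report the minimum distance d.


Weight distribution: A_0 = 1, A_2 = 1, A_3 = 2. Minimum distance d = 2.

Enumerate all 2^2 = 4 messages m ∈ F_2^2.
For each, compute codeword c = mG in F_2^7, then tally its weight.
  m = 00 → c = 0000000, weight = 0.
  m = 10 → c = 0011001, weight = 3.
  m = 01 → c = 0010011, weight = 3.
  m = 11 → c = 0001010, weight = 2.
Tally weights:
  weight 0: 1 codewords.
  weight 2: 1 codewords.
  weight 3: 2 codewords.
Minimum distance d = smallest w > 0 with A_w > 0 = 2.
Sanity: Σ A_w = 4 = 2^2 = 4 ✓.


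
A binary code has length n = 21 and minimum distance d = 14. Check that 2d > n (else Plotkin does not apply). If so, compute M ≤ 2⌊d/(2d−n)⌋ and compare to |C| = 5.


Plotkin bound M ≤ 4; given |C| = 5 > bound (violated).

Check applicability: 2d = 28, n = 21.
2d − n = 7 > 0, so Plotkin applies.
Compute d/(2d−n) = 14/7 ≈ 2.0000.
⌊d/(2d−n)⌋ = 2.
Plotkin bound: M ≤ 2·2 = 4.
Given |C| = 5, check: VIOLATED.
This |C| is above the Plotkin bound, so no binary code with n = 21, d = 14 and 5 codewords exists.


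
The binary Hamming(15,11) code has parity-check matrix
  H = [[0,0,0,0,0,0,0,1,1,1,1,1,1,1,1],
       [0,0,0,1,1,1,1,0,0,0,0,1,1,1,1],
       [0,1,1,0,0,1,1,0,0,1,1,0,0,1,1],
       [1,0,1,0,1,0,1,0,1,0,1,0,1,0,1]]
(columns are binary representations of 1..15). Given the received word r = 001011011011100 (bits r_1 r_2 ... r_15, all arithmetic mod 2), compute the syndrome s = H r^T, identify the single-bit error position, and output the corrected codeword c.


s = (1, 0, 1, 1)^T, error position = 11, corrected codeword c = 001011011001100

Compute s = H r^T mod 2 one row at a time:
  s_1 = 1 + 1 + 0 + 1 + 1 + 1 + 0 + 0 = 5 ≡ 1 (mod 2).
  s_2 = 0 + 1 + 1 + 0 + 1 + 1 + 0 + 0 = 4 ≡ 0 (mod 2).
  s_3 = 0 + 1 + 1 + 0 + 0 + 1 + 0 + 0 = 3 ≡ 1 (mod 2).
  s_4 = 0 + 1 + 1 + 0 + 1 + 1 + 1 + 0 = 5 ≡ 1 (mod 2).
s = (1, 0, 1, 1)^T — this equals column 11 of H (binary 1011), so error is at position 11.
Correct: flip bit 11 of r = 001011011011100 to get c = 001011011001100.


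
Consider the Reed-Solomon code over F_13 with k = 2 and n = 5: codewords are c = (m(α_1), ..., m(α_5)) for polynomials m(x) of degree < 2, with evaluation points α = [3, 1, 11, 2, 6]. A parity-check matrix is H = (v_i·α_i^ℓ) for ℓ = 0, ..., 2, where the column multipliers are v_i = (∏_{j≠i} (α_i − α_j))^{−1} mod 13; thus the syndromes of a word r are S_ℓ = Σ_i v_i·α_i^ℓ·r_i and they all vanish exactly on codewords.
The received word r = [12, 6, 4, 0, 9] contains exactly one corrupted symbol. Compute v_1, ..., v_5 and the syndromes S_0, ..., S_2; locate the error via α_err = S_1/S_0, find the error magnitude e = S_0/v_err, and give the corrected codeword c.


S = (2, 2, 2), error at position 2, error magnitude e = 5, c = [12, 1, 4, 0, 9].

Step 1: column multipliers v_i = (∏_{j≠i}(α_i − α_j))^{−1} mod 13.
  i = 1 (α = 3): (3−1)(3−11)(3−2)(3−6) = 2·(−8)·1·(−3) = 48 ≡ 9, so v_1 = 9^{−1} = 3 (mod 13).
  i = 2 (α = 1): (1−3)(1−11)(1−2)(1−6) = (−2)·(−10)·(−1)·(−5) = 100 ≡ 9, so v_2 = 9^{−1} = 3 (mod 13).
  i = 3 (α = 11): (11−3)(11−1)(11−2)(11−6) = 8·10·9·5 = 3600 ≡ 12, so v_3 = 12^{−1} = 12 (mod 13).
  i = 4 (α = 2): (2−3)(2−1)(2−11)(2−6) = (−1)·1·(−9)·(−4) = −36 ≡ 3, so v_4 = 3^{−1} = 9 (mod 13).
  i = 5 (α = 6): (6−3)(6−1)(6−11)(6−2) = 3·5·(−5)·4 = −300 ≡ 12, so v_5 = 12^{−1} = 12 (mod 13).
  v = [3, 3, 12, 9, 12].
Step 2: syndromes of r = [12, 6, 4, 0, 9] (all sums mod 13).
  S_0 = Σ v_i r_i = 3·12 + 3·6 + 12·4 + 9·0 + 12·9 = 210 ≡ 2.
  S_1 = Σ v_i α_i r_i = 3·3·12 + 3·1·6 + 12·11·4 + 9·2·0 + 12·6·9 = 1302 ≡ 2.
  α_i^2 mod 13 = [9, 1, 4, 4, 10].
  S_2 = Σ v_i α_i^2 r_i = 3·9·12 + 3·1·6 + 12·4·4 + 9·4·0 + 12·10·9 = 1614 ≡ 2.
  S = (2, 2, 2) ≠ 0, so r is not a codeword (an error is present).
Step 3: locate the error. For a single error e at position i, S_ℓ = v_i·e·α_i^ℓ, so α_err = S_1/S_0.
  S_0^{−1} = 2^{−1} = 7 (mod 13), so α_err = 2·7 = 14 ≡ 1 = α_2. Error position i = 2.
  Consistency check: S_2/S_1 = 2·7 = 14 ≡ 1 = α_err ✓ (single-error assumption holds).
Step 4: error magnitude e = S_0/v_2 = S_0·∏_{j≠2}(α_2 − α_j) = 2·9 = 18 ≡ 5 (mod 13).
Step 5: correct position 2: c_2 = r_2 − e = 6 − 5 ≡ 1 (mod 13). Hence c = [12, 1, 4, 0, 9].
  Check: interpolating c through the α_i gives m(x) = 2 + 12·x (degree < 2) with m(α_i) = c_i for every i, so c is indeed a codeword.
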